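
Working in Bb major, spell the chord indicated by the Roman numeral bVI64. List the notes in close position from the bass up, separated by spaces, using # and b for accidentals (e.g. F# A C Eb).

Scale degree 6 in Bb major is G; lowering it a half step gives Gb. bVI64 is a major triad on the lowered sixth degree, borrowed from the parallel minor.
So the chord is Gb-Bb-Db.
The figured bass 64 indicates second inversion, placing the fifth (Db) in the bass: Db-Gb-Bb.

Db Gb Bb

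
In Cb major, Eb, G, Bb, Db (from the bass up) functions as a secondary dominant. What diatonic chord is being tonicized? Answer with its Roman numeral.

vi

The chord is a dominant seventh chord on Eb.
A dominant resolves down a perfect fifth: Eb → Ab. In Cb major, Ab is scale degree 6, i.e. vi.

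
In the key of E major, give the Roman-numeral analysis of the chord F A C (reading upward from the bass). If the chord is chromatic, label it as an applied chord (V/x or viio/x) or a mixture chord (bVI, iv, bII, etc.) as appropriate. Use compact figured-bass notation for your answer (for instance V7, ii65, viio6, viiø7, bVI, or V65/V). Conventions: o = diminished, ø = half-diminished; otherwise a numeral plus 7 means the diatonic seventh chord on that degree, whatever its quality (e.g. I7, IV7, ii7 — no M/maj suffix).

bII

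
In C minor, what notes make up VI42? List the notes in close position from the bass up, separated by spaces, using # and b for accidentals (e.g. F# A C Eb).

G Ab C Eb

The numeral's case and figure indicate a major seventh chord. In C minor its root, the sixth degree, is Ab.
That chord is spelled Ab-C-Eb-G.
The figured bass 42 indicates third inversion, placing the seventh (G) in the bass: G-Ab-C-Eb.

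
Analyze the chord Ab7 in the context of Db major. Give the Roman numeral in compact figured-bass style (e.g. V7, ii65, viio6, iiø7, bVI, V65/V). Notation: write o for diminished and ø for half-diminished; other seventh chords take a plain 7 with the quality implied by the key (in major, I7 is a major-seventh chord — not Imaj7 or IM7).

The pitches Ab-C-Eb-Gb form a dominant seventh chord rooted on Ab.
In Db major, Ab is the dominant; the diatonic dominant seventh chord there is V7.

V7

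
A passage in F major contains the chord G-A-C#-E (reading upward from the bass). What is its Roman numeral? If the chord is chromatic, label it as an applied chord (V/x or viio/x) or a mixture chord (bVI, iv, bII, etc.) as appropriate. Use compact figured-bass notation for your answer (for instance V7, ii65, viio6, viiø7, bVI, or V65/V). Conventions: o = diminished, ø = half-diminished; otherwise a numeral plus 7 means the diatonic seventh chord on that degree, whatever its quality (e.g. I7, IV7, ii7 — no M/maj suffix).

The pitches A-C#-E-G form a dominant seventh chord rooted on A.
A is not a diatonic chord root with this quality in F major, but it lies a perfect fifth above D (vi), so the chord functions as an applied dominant of vi.
With G in the bass the chord is in third inversion, so the figured bass is 42.

V42/vi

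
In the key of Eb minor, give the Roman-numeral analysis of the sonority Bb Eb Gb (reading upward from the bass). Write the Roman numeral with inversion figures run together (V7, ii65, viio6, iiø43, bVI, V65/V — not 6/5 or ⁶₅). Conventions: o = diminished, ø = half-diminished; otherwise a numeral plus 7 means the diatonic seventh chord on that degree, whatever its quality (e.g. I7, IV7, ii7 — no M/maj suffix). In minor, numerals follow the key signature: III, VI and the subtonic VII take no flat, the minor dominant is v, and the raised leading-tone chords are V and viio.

i64

The pitches Eb-Gb-Bb form a minor triad rooted on Eb.
Eb is scale degree 1 in Eb minor, and a minor triad on that degree is written i.
With Bb in the bass the chord is in second inversion, so the figured bass is 64.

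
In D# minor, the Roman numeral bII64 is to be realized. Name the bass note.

B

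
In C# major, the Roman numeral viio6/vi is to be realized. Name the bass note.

B#

The applied chord viio6/vi is rooted on G##: G##-B#-D#.
The figure 6 means first inversion — the third is in the bass.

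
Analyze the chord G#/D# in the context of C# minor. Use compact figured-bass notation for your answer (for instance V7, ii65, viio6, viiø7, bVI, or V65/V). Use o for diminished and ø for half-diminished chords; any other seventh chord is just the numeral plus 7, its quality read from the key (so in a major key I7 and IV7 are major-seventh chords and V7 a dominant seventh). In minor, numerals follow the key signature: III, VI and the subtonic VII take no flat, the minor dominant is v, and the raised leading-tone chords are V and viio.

Stacked in thirds the chord is G#-B#-D#: a major triad on G#.
In C# minor, G# is the dominant; the diatonic major triad there is V.
With D# in the bass the chord is in second inversion, so the figured bass is 64.

V64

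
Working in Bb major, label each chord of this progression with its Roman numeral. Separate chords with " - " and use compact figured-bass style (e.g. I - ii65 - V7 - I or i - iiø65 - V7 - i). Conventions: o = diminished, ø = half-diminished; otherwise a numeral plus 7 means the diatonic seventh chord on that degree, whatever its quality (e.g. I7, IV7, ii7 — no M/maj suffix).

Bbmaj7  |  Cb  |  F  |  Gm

Bbmaj7: root Bb is the tonic; major seventh chord there is I7.
Cb: major triad on Cb — chromatic; Cb is the lowered second degree, so this is the Neapolitan chord, bII.
F: major triad on F = scale degree 5 → V.
Gm: root G is the submediant; minor triad there is vi.

I7 - bII - V - vi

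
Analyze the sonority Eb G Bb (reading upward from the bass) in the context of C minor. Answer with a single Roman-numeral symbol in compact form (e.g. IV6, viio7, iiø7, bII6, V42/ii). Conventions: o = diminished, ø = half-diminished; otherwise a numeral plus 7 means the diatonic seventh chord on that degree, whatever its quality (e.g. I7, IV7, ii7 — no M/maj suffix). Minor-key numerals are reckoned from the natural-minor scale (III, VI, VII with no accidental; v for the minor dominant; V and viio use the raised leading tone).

III

Stacked in thirds the chord is Eb-G-Bb: a major triad on Eb.
Eb is scale degree 3 in C minor, and a major triad on that degree is written III.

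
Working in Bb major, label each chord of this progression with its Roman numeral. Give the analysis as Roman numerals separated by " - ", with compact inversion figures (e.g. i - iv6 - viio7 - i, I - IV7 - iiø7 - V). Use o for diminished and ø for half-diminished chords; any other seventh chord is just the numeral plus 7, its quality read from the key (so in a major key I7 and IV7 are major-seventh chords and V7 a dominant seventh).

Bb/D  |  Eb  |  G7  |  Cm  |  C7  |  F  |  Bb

Bb/D: major triad on Bb = scale degree 1 → I6.
Eb: major triad on Eb = scale degree 4 → IV.
G7 is the secondary dominant of ii (dominant seventh chord on G): V7/ii.
Cm: root C is the supertonic; minor triad there is ii.
C7: chromatic; C is V of V, so V7/V.
F: major triad on F = scale degree 5 → V.
Bb: major triad on Bb = scale degree 1 → I.

I6 - IV - V7/ii - ii - V7/V - V - I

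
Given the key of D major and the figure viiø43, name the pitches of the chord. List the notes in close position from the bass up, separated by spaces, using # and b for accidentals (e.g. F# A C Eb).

The numeral's case and figure indicate a half-diminished seventh chord. In D major its root, the seventh degree, is C#.
Stacking thirds from C# gives C#-E-G-B.
With the 43 figure the chord is in second inversion; from the bass G upward in close position it reads G-B-C#-E.

G B C# E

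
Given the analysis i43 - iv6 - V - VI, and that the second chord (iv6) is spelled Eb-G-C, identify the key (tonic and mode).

G minor

iv6 is given as Eb-G-C — a minor triad with root C.
iv6 on C implies C is the subdominant; that puts the tonic at G, and the lowercase numeral fits minor mode.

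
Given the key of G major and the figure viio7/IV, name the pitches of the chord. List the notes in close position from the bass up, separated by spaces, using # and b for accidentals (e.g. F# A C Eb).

The slash marks an applied leading-tone chord: viio of IV. In G major, IV is C, so the leading tone to it is B, a half step below.
Building a fully diminished seventh chord on B gives B-D-F-Ab.

B D F Ab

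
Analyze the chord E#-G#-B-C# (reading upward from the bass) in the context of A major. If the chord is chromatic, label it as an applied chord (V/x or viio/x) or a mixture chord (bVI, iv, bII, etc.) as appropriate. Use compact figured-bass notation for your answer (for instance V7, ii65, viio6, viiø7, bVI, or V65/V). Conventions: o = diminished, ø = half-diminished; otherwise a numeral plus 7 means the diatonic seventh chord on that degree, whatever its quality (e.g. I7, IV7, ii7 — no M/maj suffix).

Stacked in thirds the chord is C#-E#-G#-B: a dominant seventh chord on C#.
C# is not a diatonic chord root with this quality in A major, but it lies a perfect fifth above F# (vi), so the chord functions as an applied dominant of vi.
With E# in the bass the chord is in first inversion, so the figured bass is 65.

V65/vi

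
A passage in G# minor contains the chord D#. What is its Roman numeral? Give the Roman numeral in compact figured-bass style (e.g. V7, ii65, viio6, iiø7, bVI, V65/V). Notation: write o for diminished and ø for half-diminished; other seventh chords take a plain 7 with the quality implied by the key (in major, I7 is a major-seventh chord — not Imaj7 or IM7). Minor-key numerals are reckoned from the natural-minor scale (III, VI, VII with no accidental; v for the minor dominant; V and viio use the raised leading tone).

The pitches D#-F##-A# form a major triad rooted on D#.
D# is scale degree 5 in G# minor, and a major triad on that degree is written V.

V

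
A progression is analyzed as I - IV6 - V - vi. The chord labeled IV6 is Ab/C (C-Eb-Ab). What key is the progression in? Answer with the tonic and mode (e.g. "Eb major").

The chord Ab/C is a major triad rooted on Ab; its label is IV6.
If Ab is scale degree 4 and the mode makes that degree carry a major triad, the tonic is Eb and the mode is major.

Eb major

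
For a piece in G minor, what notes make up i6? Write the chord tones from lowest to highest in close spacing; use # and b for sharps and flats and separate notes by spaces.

Bb D G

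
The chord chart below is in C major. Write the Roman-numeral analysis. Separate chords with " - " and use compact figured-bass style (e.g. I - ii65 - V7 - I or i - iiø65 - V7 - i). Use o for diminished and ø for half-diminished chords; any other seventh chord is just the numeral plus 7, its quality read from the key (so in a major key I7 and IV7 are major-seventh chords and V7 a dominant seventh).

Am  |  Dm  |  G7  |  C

Am has root A, degree 6 in C major, so vi.
Dm: root D is the supertonic; minor triad there is ii.
G7: root G is the dominant; dominant seventh chord there is V7.
C has root C, degree 1 in C major, so I.

vi - ii - V7 - I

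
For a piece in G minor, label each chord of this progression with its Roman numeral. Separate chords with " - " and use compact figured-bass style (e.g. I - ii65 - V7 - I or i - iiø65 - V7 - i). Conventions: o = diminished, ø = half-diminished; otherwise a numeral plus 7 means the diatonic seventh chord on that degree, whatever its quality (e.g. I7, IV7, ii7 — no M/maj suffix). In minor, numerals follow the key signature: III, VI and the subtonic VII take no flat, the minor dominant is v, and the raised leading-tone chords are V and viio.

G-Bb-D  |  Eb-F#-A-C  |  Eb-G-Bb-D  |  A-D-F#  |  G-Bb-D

i - viio42 - VI7 - V64 - i

G-Bb-D has root G, degree 1 in G minor, so i.
Eb-F#-A-C: root F# is the leading tone; fully diminished seventh chord there is viio42.
Eb-G-Bb-D: major seventh chord on Eb = scale degree 6 → VI7.
A-D-F#: major triad on D = scale degree 5 → V64.
G-Bb-D has root G, degree 1 in G minor, so i.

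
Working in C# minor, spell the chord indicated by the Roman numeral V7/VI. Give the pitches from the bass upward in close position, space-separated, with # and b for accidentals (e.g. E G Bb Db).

The slash means an applied dominant: we want the dominant of VI. In C# minor, VI is A major, and its dominant is built on E.
Building a dominant seventh chord on E gives E-G#-B-D.

E G# B D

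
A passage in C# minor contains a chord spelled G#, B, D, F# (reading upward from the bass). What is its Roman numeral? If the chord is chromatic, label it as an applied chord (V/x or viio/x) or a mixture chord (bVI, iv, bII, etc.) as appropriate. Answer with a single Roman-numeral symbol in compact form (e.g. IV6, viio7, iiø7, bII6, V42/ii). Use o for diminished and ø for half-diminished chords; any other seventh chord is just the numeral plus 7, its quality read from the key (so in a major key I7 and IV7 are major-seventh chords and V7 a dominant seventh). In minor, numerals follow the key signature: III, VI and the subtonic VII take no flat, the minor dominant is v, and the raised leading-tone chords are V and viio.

viiø7/VI

Stacked in thirds the chord is G#-B-D-F#: a half-diminished seventh chord on G#.
G# sits a half step below A (VI in C# minor); a diminished chord there is the applied leading-tone chord of VI.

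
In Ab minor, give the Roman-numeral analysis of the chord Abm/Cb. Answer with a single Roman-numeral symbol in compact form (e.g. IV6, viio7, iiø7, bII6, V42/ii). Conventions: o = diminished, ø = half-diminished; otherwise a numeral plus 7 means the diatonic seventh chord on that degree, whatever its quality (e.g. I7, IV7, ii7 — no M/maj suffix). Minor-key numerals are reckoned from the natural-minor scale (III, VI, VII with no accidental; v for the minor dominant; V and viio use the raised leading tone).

i6

Stacked in thirds the chord is Ab-Cb-Eb: a minor triad on Ab.
In Ab minor, Ab is the tonic; the diatonic minor triad there is i.
With Cb in the bass the chord is in first inversion, so the figured bass is 6.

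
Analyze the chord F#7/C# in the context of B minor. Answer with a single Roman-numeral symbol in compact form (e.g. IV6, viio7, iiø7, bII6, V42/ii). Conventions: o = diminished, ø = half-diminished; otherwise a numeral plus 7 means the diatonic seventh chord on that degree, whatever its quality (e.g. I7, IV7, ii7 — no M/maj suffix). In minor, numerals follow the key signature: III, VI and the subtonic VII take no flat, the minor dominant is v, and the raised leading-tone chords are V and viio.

V43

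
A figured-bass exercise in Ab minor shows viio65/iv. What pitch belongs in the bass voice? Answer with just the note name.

Eb

The applied chord viio65/iv is rooted on C: C-Eb-Gb-Bbb.
The figure 65 means first inversion — the third is in the bass.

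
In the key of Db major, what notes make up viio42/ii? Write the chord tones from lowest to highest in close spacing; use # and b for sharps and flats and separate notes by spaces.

The slash marks an applied leading-tone chord: viio of ii. In Db major, ii is Eb, so the leading tone to it is D, a half step below.
Building a fully diminished seventh chord on D gives D-F-Ab-Cb.
With the 42 figure the chord is in third inversion; from the bass Cb upward in close position it reads Cb-D-F-Ab.

Cb D F Ab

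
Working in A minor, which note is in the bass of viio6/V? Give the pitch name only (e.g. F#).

F#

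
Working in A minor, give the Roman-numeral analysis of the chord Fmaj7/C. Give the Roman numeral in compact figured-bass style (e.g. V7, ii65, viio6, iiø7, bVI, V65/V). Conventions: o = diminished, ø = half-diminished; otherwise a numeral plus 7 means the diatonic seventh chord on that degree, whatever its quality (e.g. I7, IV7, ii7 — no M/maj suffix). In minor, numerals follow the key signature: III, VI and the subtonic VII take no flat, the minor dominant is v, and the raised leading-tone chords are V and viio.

VI43

Stacked in thirds the chord is F-A-C-E: a major seventh chord on F.
F is scale degree 6 in A minor, and a major seventh chord on that degree is written VI7.
With C in the bass the chord is in second inversion, so the figured bass is 43.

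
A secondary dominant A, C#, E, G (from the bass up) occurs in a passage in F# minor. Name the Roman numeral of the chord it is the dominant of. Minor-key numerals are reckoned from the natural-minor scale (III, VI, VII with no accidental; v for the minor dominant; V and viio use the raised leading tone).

VI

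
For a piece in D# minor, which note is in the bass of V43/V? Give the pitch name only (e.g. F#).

B#

The applied chord V43/V is rooted on E#: E#-G##-B#-D#.
The figure 43 means second inversion — the fifth is in the bass.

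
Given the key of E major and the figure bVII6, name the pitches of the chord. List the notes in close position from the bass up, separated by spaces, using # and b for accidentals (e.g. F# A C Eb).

F# A D

bVII6 is a major triad on the lowered seventh degree (the subtonic), borrowed from the parallel minor. In E major that root is D.
So the chord is D-F#-A, a major triad.
With the 6 figure the chord is in first inversion; from the bass F# upward in close position it reads F#-A-D.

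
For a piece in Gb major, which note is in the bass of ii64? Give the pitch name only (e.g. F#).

ii in Gb major has root Ab; the chord is Ab-Cb-Eb.
The figure 64 means second inversion — the fifth is in the bass.

Eb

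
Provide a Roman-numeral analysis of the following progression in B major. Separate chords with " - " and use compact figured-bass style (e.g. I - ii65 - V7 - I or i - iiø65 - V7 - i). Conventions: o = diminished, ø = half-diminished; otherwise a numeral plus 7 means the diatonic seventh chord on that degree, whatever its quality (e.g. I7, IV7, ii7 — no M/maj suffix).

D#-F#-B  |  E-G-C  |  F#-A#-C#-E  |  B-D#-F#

D#-F#-B has root B, degree 1 in B major, so I6.
E-G-C is non-diatonic — a major triad on the lowered supertonic (C): the Neapolitan sixth, bII6 (third, E, in the bass — hence the 6).
F#-A#-C#-E: root F# is the dominant; dominant seventh chord there is V7.
B-D#-F#: major triad on B = scale degree 1 → I.

I6 - bII6 - V7 - I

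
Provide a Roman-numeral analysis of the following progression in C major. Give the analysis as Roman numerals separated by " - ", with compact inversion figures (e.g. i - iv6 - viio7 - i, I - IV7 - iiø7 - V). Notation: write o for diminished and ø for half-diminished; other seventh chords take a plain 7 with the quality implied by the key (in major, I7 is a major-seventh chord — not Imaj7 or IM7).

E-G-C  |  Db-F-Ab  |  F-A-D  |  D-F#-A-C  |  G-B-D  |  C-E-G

I6 - bII - ii6 - V7/V - V - I

E-G-C has root C, degree 1 in C major, so I6.
Db-F-Ab: Db with this quality isn't in the key; a major triad on b2 is the Neapolitan chord, bII.
F-A-D has root D, degree 2 in C major, so ii6.
D-F#-A-C is the secondary dominant of V (dominant seventh chord on D): V7/V.
G-B-D has root G, degree 5 in C major, so V.
C-E-G: major triad on C = scale degree 1 → I.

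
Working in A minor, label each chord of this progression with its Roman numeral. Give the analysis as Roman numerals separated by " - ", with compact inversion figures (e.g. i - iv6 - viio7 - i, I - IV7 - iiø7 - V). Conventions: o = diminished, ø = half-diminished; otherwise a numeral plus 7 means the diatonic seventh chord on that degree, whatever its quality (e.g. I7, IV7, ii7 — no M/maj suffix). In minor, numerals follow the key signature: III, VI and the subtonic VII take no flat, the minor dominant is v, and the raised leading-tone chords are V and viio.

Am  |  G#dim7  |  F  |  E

i - viio7 - VI - V

Am has root A, degree 1 in A minor, so i.
G#dim7 has root G#, degree 7 in A minor, so viio7.
F: major triad on F = scale degree 6 → VI.
E has root E, degree 5 in A minor, so V.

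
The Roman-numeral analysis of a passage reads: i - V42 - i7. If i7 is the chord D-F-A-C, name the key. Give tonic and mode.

D minor

The anchor chord is a minor seventh chord on D, labeled i7.
If D is scale degree 1 and the mode makes that degree carry a minor seventh chord, the tonic is D and the mode is minor.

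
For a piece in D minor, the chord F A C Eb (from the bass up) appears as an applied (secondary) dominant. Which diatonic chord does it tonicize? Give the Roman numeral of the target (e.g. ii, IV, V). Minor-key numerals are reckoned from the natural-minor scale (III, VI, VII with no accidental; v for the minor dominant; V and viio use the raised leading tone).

VI

The chord is a dominant seventh chord on F.
A dominant resolves down a perfect fifth: F → Bb. In D minor, Bb is scale degree 6, i.e. VI.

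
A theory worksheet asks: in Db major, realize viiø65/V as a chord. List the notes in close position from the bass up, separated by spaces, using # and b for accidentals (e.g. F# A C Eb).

Bb Db F G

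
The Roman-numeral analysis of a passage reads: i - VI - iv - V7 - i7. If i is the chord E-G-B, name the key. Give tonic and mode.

The chord Em is a minor triad rooted on E; its label is i.
If E is scale degree 1 and the mode makes that degree carry a minor triad, the tonic is E and the mode is minor.

E minor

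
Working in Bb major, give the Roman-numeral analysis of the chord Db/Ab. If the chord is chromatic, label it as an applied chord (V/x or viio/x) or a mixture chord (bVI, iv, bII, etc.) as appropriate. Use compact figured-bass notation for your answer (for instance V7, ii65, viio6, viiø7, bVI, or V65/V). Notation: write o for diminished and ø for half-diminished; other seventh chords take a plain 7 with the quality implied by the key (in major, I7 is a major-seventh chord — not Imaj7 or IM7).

bIII64

Stacked in thirds the chord is Db-F-Ab: a major triad on Db.
Db is the lowered third degree of Bb major (diatonic 3 would be D). This is a major triad on the lowered third degree, borrowed from the parallel minor.
With Ab in the bass the chord is in second inversion, so the figured bass is 64.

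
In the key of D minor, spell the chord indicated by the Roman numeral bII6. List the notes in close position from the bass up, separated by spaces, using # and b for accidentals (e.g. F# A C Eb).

G Bb Eb

bII6 is the Neapolitan sixth — a major triad on the lowered second degree, here in its customary first inversion. In D minor that root is Eb.
So the chord is Eb-G-Bb, a major triad.
The figured bass 6 indicates first inversion, placing the third (G) in the bass: G-Bb-Eb.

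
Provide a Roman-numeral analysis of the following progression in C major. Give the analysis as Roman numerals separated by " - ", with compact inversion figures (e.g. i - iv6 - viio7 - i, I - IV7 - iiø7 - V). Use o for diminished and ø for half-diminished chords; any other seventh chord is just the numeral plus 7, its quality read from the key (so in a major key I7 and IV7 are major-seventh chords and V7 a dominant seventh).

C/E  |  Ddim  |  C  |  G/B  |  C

I6 - iio - I - V6 - I

C/E: root C is the tonic; major triad there is I6.
Ddim: diminished triad on D — chromatic; iio (borrowed from the parallel minor).
C: root C is the tonic; major triad there is I.
G/B: major triad on G = scale degree 5 → V6.
C has root C, degree 1 in C major, so I.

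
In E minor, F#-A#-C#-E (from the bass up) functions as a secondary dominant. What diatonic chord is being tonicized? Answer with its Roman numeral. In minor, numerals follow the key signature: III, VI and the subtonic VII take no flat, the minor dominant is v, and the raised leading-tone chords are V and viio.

V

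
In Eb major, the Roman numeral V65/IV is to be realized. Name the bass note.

G

The applied chord V65/IV is rooted on Eb: Eb-G-Bb-Db.
The figure 65 means first inversion — the third is in the bass.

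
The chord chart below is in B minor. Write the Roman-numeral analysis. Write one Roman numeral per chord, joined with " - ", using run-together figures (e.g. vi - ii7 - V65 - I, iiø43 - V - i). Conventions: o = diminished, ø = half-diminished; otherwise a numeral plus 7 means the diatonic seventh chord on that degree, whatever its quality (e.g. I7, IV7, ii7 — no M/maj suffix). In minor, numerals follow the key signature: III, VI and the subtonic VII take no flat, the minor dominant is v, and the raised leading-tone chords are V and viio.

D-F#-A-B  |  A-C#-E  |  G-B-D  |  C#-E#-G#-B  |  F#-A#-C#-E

i65 - VII - VI - V7/V - V7

D-F#-A-B: root B is the tonic; minor seventh chord there is i65.
A-C#-E: major triad on A = scale degree 7 → VII.
G-B-D: root G is the submediant; major triad there is VI.
C#-E#-G#-B is the secondary dominant of V (dominant seventh chord on C#): V7/V.
F#-A#-C#-E: root F# is the dominant; dominant seventh chord there is V7.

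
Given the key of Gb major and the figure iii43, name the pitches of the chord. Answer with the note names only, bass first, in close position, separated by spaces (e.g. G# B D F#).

F Ab Bb Db

The numeral's case and figure indicate a minor seventh chord. In Gb major its root, scale degree 3, is Bb.
That chord is spelled Bb-Db-F-Ab.
The figured bass 43 indicates second inversion, placing the fifth (F) in the bass: F-Ab-Bb-Db.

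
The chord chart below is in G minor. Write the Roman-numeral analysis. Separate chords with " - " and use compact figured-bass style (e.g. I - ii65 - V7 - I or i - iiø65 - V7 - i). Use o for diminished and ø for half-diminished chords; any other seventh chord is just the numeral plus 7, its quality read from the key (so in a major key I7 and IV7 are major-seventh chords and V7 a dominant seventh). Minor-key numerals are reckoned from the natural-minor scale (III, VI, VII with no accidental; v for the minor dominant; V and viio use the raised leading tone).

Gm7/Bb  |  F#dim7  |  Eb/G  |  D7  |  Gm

Gm7/Bb: root G is the tonic; minor seventh chord there is i65.
F#dim7: fully diminished seventh chord on F# = scale degree 7 → viio7.
Eb/G: major triad on Eb = scale degree 6 → VI6.
D7: dominant seventh chord on D = scale degree 5 → V7.
Gm: root G is the tonic; minor triad there is i.

i65 - viio7 - VI6 - V7 - i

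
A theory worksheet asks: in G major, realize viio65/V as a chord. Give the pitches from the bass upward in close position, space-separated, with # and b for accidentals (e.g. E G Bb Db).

E G Bb C#

The slash marks an applied leading-tone chord: viio of V. In G major, V is D, so the leading tone to it is C#, a half step below.
Building a fully diminished seventh chord on C# gives C#-E-G-Bb.
The figured bass 65 indicates first inversion, placing the third (E) in the bass: E-G-Bb-C#.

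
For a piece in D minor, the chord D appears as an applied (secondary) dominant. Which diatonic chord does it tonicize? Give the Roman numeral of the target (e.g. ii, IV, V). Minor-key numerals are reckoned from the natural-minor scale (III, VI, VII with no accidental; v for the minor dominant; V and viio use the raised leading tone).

iv

The chord is a major triad on D.
A dominant resolves down a perfect fifth: D → G. In D minor, G is scale degree 4, i.e. iv.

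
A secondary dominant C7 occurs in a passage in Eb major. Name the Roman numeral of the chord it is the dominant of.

The chord is a dominant seventh chord on C.
A dominant resolves down a perfect fifth: C → F. In Eb major, F is scale degree 2, i.e. ii.

ii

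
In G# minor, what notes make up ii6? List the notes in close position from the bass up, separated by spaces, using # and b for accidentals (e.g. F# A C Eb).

Scale degree 2 in G# minor is A#; here the chord built on it is altered to a minor triad. ii6 is the minor supertonic, borrowed from the parallel major (the Dorian ii).
So the chord is A#-C#-E#.
The figured bass 6 indicates first inversion, placing the third (C#) in the bass: C#-E#-A#.

C# E# A#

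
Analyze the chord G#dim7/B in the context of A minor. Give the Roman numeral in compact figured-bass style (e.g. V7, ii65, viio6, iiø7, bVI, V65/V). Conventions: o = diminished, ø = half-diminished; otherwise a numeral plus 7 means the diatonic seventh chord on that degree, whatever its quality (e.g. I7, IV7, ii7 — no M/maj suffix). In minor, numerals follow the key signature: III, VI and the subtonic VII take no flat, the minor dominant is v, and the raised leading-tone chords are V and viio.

Stacked in thirds the chord is G#-B-D-F: a fully diminished seventh chord on G#.
G# is scale degree 7 in A minor, and a fully diminished seventh chord on that degree is written viio7.
With B in the bass the chord is in first inversion, so the figured bass is 65.

viio65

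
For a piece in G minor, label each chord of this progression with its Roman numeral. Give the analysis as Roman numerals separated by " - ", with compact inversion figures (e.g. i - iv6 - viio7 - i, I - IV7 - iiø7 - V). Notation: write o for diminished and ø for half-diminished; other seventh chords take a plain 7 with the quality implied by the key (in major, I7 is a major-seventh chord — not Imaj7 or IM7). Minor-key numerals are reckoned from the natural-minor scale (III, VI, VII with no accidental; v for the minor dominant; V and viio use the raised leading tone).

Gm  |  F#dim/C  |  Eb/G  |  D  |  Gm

Gm: minor triad on G = scale degree 1 → i.
F#dim/C: diminished triad on F# = scale degree 7 → viio64.
Eb/G has root Eb, degree 6 in G minor, so VI6.
D: root D is the dominant; major triad there is V.
Gm has root G, degree 1 in G minor, so i.

i - viio64 - VI6 - V - i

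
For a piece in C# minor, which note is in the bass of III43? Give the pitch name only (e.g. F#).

B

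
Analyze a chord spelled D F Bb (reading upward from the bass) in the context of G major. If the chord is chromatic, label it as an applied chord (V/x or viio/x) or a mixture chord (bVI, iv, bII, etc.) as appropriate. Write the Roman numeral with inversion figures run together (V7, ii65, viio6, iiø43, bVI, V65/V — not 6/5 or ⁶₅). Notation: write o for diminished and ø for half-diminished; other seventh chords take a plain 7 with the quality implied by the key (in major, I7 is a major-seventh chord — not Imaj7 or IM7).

Stacked in thirds the chord is Bb-D-F: a major triad on Bb.
Bb is the lowered third degree of G major (diatonic 3 would be B). This is a major triad on the lowered third degree, borrowed from the parallel minor.
With D in the bass the chord is in first inversion, so the figured bass is 6.

bIII6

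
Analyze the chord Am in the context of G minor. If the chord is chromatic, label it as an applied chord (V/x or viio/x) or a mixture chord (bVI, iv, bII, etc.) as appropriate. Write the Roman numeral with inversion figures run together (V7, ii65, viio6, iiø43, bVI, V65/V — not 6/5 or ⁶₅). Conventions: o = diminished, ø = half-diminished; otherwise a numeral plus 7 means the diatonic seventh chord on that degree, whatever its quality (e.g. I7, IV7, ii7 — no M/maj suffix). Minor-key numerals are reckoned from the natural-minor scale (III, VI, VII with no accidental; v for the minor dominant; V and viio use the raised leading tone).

Stacked in thirds the chord is A-C-E: a minor triad on A.
A is the second degree of G minor. This is the minor supertonic, borrowed from the parallel major (the Dorian ii).

ii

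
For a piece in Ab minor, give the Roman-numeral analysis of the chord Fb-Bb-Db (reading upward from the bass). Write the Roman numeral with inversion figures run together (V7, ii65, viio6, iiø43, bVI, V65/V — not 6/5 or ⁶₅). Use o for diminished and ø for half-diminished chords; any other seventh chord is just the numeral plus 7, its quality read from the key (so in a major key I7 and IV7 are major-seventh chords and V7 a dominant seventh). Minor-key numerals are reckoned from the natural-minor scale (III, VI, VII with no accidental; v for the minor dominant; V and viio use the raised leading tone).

iio64

Stacked in thirds the chord is Bb-Db-Fb: a diminished triad on Bb.
In Ab minor, Bb is the supertonic; the diatonic diminished triad there is iio.
With Fb in the bass the chord is in second inversion, so the figured bass is 64.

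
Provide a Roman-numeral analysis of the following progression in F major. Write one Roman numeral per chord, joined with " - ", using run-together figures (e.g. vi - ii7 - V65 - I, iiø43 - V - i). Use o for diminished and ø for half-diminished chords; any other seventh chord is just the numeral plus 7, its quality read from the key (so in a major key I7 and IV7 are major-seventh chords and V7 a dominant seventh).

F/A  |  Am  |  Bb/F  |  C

F/A: root F is the tonic; major triad there is I6.
Am: minor triad on A = scale degree 3 → iii.
Bb/F has root Bb, degree 4 in F major, so IV64.
C: major triad on C = scale degree 5 → V.

I6 - iii - IV64 - V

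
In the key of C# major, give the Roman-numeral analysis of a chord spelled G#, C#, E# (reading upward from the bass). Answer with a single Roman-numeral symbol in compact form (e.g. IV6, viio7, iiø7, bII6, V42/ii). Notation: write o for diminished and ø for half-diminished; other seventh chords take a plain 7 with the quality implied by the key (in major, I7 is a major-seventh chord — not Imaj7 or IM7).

I64

The pitches C#-E#-G# form a major triad rooted on C#.
C# is scale degree 1 in C# major, and a major triad on that degree is written I.
With G# in the bass the chord is in second inversion, so the figured bass is 64.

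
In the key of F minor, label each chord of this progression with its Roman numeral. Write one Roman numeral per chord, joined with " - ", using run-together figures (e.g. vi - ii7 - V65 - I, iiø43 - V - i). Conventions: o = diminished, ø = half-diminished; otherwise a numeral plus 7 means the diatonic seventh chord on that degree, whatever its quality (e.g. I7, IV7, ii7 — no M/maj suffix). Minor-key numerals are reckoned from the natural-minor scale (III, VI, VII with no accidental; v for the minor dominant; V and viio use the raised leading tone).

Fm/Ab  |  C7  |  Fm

i6 - V7 - i

Fm/Ab: minor triad on F = scale degree 1 → i6.
C7: dominant seventh chord on C = scale degree 5 → V7.
Fm has root F, degree 1 in F minor, so i.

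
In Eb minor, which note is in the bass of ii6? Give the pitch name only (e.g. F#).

Ab

ii in Eb minor has root F; the chord is F-Ab-C.
The figure 6 means first inversion — the third is in the bass.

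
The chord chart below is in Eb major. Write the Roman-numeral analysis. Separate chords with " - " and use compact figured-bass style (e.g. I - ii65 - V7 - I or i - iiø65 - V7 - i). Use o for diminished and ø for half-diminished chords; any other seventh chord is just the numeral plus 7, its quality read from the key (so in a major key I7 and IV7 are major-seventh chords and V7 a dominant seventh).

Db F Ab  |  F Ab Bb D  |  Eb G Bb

Db-F-Ab is non-diatonic — bVII, a mixture chord from Eb minor.
F-Ab-Bb-D has root Bb, degree 5 in Eb major, so V43.
Eb-G-Bb: root Eb is the tonic; major triad there is I.

bVII - V43 - I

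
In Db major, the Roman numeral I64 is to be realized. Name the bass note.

Ab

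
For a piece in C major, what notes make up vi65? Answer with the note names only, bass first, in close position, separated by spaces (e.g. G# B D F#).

The numeral's case and figure indicate a minor seventh chord. In C major its root, the submediant, is A.
Stacking thirds from A gives A-C-E-G.
With the 65 figure the chord is in first inversion; from the bass C upward in close position it reads C-E-G-A.

C E G A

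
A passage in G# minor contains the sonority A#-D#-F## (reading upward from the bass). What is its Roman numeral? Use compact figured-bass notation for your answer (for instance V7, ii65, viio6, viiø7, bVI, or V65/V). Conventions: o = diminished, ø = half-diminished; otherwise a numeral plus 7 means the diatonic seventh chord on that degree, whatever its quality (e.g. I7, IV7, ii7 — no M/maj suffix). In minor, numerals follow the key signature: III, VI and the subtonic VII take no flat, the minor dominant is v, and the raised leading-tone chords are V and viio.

V64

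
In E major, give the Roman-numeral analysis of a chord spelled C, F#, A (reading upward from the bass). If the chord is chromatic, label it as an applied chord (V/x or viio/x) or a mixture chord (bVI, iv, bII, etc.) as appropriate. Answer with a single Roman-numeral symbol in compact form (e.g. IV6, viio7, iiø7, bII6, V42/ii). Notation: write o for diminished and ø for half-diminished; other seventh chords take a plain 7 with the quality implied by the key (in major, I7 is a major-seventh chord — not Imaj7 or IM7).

iio64

The pitches F#-A-C form a diminished triad rooted on F#.
F# is the second degree of E major. This is the diminished supertonic triad, borrowed from the parallel minor.
With C in the bass the chord is in second inversion, so the figured bass is 64.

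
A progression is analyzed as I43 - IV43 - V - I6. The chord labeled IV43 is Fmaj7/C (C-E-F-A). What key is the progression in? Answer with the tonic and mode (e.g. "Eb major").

C major

The anchor chord is a major seventh chord on F, labeled IV43.
IV43 on F implies F is the subdominant; that puts the tonic at C, and the uppercase numeral fits major mode.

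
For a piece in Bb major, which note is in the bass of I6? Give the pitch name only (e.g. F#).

I in Bb major has root Bb; the chord is Bb-D-F.
The figure 6 means first inversion — the third is in the bass.

D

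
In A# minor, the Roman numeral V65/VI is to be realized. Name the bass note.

The applied chord V65/VI is rooted on C#: C#-E#-G#-B.
The figure 65 means first inversion — the third is in the bass.

E#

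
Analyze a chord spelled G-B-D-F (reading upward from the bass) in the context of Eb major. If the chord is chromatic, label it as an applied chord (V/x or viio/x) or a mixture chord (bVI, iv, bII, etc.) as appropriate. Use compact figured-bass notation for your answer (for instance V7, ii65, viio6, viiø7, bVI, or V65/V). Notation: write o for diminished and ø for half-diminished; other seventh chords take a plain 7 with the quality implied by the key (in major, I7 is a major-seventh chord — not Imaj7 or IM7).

Stacked in thirds the chord is G-B-D-F: a dominant seventh chord on G.
G is not a diatonic chord root with this quality in Eb major, but it lies a perfect fifth above C (vi), so the chord functions as an applied dominant of vi.

V7/vi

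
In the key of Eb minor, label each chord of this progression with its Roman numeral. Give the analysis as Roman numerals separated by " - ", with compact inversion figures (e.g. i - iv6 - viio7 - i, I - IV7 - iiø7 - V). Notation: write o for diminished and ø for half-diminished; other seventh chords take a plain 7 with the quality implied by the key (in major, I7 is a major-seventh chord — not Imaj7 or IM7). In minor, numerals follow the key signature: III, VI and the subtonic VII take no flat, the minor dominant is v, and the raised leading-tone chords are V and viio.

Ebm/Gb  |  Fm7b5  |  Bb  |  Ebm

i6 - iiø7 - V - i

Ebm/Gb: root Eb is the tonic; minor triad there is i6.
Fm7b5: half-diminished seventh chord on F = scale degree 2 → iiø7.
Bb: root Bb is the dominant; major triad there is V.
Ebm: minor triad on Eb = scale degree 1 → i.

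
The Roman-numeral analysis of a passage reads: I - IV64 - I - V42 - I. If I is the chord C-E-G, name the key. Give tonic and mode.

The chord C is a major triad rooted on C; its label is I.
If C is scale degree 1 and the mode makes that degree carry a major triad, the tonic is C and the mode is major.

C major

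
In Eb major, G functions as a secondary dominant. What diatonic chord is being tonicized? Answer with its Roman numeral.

vi

The chord is a major triad on G.
A dominant resolves down a perfect fifth: G → C. In Eb major, C is scale degree 6, i.e. vi.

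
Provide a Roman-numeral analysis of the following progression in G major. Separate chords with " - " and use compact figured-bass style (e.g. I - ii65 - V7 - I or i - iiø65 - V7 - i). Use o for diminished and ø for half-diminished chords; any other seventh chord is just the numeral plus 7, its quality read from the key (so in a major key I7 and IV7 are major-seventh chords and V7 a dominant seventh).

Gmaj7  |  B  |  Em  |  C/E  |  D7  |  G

I7 - V/vi - vi - IV6 - V7 - I

Gmaj7: root G is the tonic; major seventh chord there is I7.
B: chromatic; B is V of vi, so V/vi.
Em has root E, degree 6 in G major, so vi.
C/E has root C, degree 4 in G major, so IV6.
D7: root D is the dominant; dominant seventh chord there is V7.
G: major triad on G = scale degree 1 → I.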